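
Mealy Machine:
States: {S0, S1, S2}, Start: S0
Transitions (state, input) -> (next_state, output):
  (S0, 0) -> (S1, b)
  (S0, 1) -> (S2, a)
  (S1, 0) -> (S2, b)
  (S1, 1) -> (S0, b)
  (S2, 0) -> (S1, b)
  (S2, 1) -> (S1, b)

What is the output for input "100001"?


Step-by-step:
  (S0, 1) -> (S2, a)
  (S2, 0) -> (S1, b)
  (S1, 0) -> (S2, b)
  (S2, 0) -> (S1, b)
  (S1, 0) -> (S2, b)
  (S2, 1) -> (S1, b)

"abbbbb"


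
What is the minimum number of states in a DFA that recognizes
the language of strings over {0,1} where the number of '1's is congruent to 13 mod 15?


States track (count of '1') mod 15.
Need 15 states: one per remainder 0..14; accept = remainder 13.

15


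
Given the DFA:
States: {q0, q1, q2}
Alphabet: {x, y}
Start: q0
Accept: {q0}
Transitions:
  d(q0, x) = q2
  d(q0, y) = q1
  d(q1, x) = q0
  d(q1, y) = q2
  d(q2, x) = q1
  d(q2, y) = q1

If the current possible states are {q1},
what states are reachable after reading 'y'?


Apply transition on 'y' from each current state:
  d(q1, y) = q2

{q2}


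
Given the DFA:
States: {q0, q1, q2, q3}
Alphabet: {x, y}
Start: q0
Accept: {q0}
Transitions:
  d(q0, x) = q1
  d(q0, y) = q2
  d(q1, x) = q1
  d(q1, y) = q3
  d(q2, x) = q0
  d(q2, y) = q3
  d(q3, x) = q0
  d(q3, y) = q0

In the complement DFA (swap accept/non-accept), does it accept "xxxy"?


Trace: q0 -> q1 -> q1 -> q1 -> q3
Final: q3
Original accept: {q0}
Complement: q3 is not in original accept

Yes, complement accepts (original rejects)


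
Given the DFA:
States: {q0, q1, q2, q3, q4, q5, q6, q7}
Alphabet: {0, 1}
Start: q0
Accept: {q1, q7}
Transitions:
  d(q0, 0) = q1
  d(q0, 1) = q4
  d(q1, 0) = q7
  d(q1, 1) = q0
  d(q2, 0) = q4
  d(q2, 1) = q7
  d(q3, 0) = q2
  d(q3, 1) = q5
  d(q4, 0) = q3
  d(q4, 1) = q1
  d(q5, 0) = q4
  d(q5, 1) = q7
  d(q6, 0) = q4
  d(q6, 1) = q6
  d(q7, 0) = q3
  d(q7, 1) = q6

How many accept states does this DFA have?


Accept states listed: {q1, q7}
Counting: q1(1) q7(2)

2


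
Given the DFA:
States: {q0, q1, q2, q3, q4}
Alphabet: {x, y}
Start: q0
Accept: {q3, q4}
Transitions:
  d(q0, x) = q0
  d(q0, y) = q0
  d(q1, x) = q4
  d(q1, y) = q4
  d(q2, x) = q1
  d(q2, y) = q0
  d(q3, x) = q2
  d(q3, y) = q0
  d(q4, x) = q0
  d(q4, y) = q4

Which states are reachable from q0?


BFS from q0:
  layer 0: {q0}

{q0}


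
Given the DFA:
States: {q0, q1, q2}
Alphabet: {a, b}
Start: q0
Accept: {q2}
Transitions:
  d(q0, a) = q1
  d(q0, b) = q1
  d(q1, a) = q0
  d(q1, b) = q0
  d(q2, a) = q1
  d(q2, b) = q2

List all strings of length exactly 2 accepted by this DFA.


All strings of length 2: 4 total
Accepted: 0

None


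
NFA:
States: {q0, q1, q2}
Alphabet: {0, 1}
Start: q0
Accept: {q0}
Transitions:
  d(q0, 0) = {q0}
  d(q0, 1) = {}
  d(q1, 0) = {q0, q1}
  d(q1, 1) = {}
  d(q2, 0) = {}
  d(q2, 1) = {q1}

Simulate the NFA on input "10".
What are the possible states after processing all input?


Start: {q0}
  --1--> {}
  --0--> {}

{} (empty set, no valid transitions)


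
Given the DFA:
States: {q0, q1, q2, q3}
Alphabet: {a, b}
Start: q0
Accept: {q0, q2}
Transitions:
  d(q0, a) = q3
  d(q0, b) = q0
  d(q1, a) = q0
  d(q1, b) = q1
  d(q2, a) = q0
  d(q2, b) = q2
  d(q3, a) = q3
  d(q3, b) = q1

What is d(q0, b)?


Looking up transition d(q0, b)

q0


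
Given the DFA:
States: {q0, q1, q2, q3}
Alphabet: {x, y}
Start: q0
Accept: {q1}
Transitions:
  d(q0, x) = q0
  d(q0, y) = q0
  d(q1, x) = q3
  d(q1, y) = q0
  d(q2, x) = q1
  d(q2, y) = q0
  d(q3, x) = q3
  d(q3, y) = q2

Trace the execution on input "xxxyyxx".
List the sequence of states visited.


Input: xxxyyxx
d(q0, x) = q0
d(q0, x) = q0
d(q0, x) = q0
d(q0, y) = q0
d(q0, y) = q0
d(q0, x) = q0
d(q0, x) = q0


q0 -> q0 -> q0 -> q0 -> q0 -> q0 -> q0 -> q0


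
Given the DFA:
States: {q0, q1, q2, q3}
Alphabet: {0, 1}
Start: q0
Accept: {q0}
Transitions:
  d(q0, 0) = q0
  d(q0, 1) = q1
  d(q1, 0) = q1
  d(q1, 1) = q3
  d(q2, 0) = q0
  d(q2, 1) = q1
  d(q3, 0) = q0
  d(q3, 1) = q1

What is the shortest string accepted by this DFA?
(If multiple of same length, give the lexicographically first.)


BFS by string length (lex-first path to each state shown):
  len 0: q0<-""
Found accept state at length 0.

"" (empty string)


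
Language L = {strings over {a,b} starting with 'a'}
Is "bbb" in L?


first symbol = 'b'

No, "bbb" is not in L


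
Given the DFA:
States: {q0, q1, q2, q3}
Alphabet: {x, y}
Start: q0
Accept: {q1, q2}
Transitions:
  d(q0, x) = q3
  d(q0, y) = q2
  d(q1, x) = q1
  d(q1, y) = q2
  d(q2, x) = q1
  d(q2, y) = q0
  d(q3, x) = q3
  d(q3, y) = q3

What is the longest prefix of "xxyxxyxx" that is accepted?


Run the DFA, marking each prefix where the state is accepting:
  "" -> q0 [reject]
  "x" -> q3 [reject]
  "xx" -> q3 [reject]
  "xxy" -> q3 [reject]
  "xxyx" -> q3 [reject]
  "xxyxx" -> q3 [reject]
  "xxyxxy" -> q3 [reject]
  "xxyxxyx" -> q3 [reject]
  "xxyxxyxx" -> q3 [reject]

No prefix is accepted


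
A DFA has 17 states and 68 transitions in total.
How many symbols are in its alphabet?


Each state has exactly one transition per symbol.
|alphabet| = transitions / states = 68 / 17 = 4

4


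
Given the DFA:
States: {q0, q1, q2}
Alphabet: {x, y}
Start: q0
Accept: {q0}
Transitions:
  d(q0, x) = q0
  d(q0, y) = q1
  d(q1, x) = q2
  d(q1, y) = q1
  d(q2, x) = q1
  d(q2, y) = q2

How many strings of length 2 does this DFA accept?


Enumerating all length-2 strings:
  "xx" -> q0 [accept]
  "xy" -> q1 [reject]
  "yx" -> q2 [reject]
  "yy" -> q1 [reject]

1 out of 4


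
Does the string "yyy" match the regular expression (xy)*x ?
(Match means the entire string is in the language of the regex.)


|string| = 3; first = 'y'; last = 'y'

No, "yyy" does not match (xy)*x


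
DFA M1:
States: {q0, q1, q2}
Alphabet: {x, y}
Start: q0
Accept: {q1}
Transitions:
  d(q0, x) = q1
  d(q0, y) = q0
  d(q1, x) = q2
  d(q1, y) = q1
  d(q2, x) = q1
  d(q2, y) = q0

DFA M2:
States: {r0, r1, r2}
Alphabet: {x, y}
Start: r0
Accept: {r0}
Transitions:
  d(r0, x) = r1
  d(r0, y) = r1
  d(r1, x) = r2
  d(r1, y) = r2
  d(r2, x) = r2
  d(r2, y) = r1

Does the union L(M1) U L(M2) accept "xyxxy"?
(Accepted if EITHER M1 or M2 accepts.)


M1: final=q1 accepted=True
M2: final=r1 accepted=False

Yes, union accepts


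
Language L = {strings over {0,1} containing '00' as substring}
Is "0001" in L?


'00' occurs at index 0

Yes, "0001" is in L


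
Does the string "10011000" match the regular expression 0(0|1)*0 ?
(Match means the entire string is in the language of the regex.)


|string| = 8; first = '1'; last = '0'

No, "10011000" does not match 0(0|1)*0


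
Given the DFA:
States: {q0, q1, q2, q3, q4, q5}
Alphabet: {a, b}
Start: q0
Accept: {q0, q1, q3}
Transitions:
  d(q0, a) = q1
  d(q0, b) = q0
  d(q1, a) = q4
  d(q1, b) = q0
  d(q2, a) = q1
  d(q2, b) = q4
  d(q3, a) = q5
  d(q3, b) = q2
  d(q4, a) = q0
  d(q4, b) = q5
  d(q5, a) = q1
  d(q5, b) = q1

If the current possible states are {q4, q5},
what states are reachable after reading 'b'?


Apply transition on 'b' from each current state:
  d(q4, b) = q5
  d(q5, b) = q1

{q1, q5}


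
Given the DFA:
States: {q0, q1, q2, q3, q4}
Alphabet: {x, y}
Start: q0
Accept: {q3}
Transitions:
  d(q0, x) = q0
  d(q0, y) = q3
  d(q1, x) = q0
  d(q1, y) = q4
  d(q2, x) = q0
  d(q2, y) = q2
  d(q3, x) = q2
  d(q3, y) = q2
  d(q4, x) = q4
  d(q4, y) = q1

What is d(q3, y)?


Looking up transition d(q3, y)

q2


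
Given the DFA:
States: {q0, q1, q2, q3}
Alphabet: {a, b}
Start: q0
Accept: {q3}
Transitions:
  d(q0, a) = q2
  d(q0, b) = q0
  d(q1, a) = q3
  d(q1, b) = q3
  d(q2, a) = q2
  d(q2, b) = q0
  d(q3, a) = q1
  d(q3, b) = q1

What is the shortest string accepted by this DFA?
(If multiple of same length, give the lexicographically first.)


BFS by string length (lex-first path to each state shown):
  len 0: q0<-""
  len 1: q0<-"b", q2<-"a"
  len 2: q0<-"ab", q2<-"aa"
  len 3: q0<-"aab", q2<-"aaa"
  len 4: q0<-"aaab", q2<-"aaaa"
  len 5: q0<-"aaaab", q2<-"aaaaa"
  len 6: q0<-"aaaaab", q2<-"aaaaaa"
  len 7: q0<-"aaaaaab", q2<-"aaaaaaa"
  len 8: q0<-"aaaaaaab", q2<-"aaaaaaaa"

No string accepted (empty language)


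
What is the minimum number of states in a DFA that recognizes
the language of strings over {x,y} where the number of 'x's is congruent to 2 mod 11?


States track (count of 'x') mod 11.
Need 11 states: one per remainder 0..10; accept = remainder 2.

11


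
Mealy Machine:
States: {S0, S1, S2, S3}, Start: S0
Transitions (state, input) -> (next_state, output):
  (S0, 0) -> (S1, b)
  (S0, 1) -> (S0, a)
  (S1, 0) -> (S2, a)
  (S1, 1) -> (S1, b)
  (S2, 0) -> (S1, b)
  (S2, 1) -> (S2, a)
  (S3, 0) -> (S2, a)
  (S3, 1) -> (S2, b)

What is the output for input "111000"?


Step-by-step:
  (S0, 1) -> (S0, a)
  (S0, 1) -> (S0, a)
  (S0, 1) -> (S0, a)
  (S0, 0) -> (S1, b)
  (S1, 0) -> (S2, a)
  (S2, 0) -> (S1, b)

"aaabab"


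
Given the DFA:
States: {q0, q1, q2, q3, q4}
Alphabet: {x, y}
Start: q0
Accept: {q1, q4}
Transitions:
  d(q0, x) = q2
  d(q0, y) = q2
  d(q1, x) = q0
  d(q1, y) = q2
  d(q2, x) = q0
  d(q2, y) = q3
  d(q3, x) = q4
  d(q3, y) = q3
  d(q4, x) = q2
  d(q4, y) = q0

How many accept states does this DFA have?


Accept states listed: {q1, q4}
Counting: q1(1) q4(2)

2


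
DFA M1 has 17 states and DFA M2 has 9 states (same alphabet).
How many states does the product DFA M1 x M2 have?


Product construction pairs every M1 state with every M2 state.
17 * 9 = 153

153


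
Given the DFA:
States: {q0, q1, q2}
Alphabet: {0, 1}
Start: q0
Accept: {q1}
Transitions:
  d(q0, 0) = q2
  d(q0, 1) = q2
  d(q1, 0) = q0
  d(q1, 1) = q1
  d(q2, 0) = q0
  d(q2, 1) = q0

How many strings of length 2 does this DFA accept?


Enumerating all length-2 strings:
  "00" -> q0 [reject]
  "01" -> q0 [reject]
  "10" -> q0 [reject]
  "11" -> q0 [reject]

0 out of 4


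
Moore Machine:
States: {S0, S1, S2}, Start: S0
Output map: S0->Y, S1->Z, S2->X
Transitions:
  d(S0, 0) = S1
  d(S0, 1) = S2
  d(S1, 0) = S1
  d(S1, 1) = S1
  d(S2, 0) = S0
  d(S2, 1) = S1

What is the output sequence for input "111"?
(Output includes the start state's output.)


Start: S0 (output Y)
  --1--> S2 (output X)
  --1--> S1 (output Z)
  --1--> S1 (output Z)

"YXZZ"


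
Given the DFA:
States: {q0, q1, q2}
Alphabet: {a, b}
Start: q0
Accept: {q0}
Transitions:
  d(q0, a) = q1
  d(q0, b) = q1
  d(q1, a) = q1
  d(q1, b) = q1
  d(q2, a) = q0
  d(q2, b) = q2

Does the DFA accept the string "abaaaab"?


Trace: q0 -> q1 -> q1 -> q1 -> q1 -> q1 -> q1 -> q1
Final state: q1
Accept states: {q0}

No, rejected (final state q1 is not an accept state)


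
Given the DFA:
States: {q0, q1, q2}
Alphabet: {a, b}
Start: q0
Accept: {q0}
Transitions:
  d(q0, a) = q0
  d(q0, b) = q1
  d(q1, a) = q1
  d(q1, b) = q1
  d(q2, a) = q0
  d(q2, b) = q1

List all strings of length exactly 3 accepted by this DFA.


All strings of length 3: 8 total
Accepted: 1

"aaa"


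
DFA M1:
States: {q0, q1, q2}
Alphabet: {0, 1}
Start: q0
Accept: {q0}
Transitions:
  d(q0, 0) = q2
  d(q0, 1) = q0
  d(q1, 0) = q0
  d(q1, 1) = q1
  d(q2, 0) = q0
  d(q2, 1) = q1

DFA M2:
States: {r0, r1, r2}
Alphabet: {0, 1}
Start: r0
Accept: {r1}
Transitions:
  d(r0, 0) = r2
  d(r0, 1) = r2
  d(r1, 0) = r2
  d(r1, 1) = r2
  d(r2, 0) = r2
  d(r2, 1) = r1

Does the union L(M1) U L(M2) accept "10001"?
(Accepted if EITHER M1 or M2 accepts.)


M1: final=q1 accepted=False
M2: final=r1 accepted=True

Yes, union accepts


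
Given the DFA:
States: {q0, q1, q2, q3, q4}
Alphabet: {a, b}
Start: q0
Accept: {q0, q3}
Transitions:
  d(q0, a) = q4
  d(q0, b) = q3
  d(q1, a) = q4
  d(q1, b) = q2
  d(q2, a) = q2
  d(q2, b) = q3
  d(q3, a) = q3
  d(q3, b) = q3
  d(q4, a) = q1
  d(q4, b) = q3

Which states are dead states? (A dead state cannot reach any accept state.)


Forward reachability from each state:
  q0 -> reaches accept state q0 (live)
  q1 -> reaches accept state q3 (live)
  q2 -> reaches accept state q3 (live)
  q3 -> reaches accept state q3 (live)
  q4 -> reaches accept state q3 (live)

None (all states can reach an accept state)


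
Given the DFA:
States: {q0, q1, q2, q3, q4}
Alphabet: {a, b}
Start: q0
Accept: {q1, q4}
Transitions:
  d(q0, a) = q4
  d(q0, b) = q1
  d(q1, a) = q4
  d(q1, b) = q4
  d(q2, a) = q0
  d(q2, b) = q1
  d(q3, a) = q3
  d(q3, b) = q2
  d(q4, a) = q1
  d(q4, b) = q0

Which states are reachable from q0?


BFS from q0:
  layer 0: {q0}
  layer 1: {q1, q4}

{q0, q1, q4}


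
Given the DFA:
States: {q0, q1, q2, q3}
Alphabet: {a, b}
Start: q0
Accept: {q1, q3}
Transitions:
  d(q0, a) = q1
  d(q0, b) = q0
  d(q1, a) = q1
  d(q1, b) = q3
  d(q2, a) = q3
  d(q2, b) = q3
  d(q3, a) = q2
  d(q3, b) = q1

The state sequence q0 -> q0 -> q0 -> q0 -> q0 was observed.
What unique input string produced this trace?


Trace back each transition to find the symbol:
  q0 --[b]--> q0
  q0 --[b]--> q0
  q0 --[b]--> q0
  q0 --[b]--> q0

"bbbb"


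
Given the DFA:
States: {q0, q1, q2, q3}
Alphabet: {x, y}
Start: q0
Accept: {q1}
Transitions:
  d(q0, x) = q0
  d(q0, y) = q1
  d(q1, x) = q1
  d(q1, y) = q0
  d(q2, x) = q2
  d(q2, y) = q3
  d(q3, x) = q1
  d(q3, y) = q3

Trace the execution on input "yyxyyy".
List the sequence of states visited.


Input: yyxyyy
d(q0, y) = q1
d(q1, y) = q0
d(q0, x) = q0
d(q0, y) = q1
d(q1, y) = q0
d(q0, y) = q1


q0 -> q1 -> q0 -> q0 -> q1 -> q0 -> q1


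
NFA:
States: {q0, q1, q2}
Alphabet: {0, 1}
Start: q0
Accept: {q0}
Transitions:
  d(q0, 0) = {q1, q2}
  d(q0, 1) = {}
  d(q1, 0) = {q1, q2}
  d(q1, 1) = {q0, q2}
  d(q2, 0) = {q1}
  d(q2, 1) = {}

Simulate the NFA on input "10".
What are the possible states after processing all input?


Start: {q0}
  --1--> {}
  --0--> {}

{} (empty set, no valid transitions)


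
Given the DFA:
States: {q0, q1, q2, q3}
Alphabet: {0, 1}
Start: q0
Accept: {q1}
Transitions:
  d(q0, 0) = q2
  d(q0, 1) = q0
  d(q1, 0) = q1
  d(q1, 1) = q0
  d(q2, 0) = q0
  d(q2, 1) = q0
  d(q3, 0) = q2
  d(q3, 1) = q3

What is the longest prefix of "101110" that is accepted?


Run the DFA, marking each prefix where the state is accepting:
  "" -> q0 [reject]
  "1" -> q0 [reject]
  "10" -> q2 [reject]
  "101" -> q0 [reject]
  "1011" -> q0 [reject]
  "10111" -> q0 [reject]
  "101110" -> q2 [reject]

No prefix is accepted


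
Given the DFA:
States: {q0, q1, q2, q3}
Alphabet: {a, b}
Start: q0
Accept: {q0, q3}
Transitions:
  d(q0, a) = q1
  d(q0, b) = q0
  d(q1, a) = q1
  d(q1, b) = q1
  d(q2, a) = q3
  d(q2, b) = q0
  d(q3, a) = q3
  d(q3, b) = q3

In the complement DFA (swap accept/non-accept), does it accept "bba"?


Trace: q0 -> q0 -> q0 -> q1
Final: q1
Original accept: {q0, q3}
Complement: q1 is not in original accept

Yes, complement accepts (original rejects)


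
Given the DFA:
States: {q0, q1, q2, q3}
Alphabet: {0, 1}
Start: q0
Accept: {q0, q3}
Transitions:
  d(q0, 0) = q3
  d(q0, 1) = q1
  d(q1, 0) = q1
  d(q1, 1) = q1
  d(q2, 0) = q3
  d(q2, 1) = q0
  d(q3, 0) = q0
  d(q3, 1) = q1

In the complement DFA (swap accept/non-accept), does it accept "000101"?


Trace: q0 -> q3 -> q0 -> q3 -> q1 -> q1 -> q1
Final: q1
Original accept: {q0, q3}
Complement: q1 is not in original accept

Yes, complement accepts (original rejects)


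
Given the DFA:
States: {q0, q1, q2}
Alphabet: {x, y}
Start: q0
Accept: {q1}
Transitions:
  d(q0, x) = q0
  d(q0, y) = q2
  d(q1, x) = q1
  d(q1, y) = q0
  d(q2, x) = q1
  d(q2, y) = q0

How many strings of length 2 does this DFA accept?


Enumerating all length-2 strings:
  "xx" -> q0 [reject]
  "xy" -> q2 [reject]
  "yx" -> q1 [accept]
  "yy" -> q0 [reject]

1 out of 4


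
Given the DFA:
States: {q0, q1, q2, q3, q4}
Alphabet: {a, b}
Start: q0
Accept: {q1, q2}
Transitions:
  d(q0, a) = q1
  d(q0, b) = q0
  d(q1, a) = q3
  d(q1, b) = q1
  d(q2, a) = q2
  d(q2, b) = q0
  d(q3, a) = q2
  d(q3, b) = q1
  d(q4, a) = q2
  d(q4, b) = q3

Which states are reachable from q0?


BFS from q0:
  layer 0: {q0}
  layer 1: {q1}
  layer 2: {q3}
  layer 3: {q2}

{q0, q1, q2, q3}


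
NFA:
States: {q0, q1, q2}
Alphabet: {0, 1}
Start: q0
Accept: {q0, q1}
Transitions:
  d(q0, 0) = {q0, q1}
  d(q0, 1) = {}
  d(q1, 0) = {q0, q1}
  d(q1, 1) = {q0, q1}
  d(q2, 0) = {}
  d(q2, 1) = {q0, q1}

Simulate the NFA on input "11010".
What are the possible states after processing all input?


Start: {q0}
  --1--> {}
  --1--> {}
  --0--> {}
  --1--> {}
  --0--> {}

{} (empty set, no valid transitions)


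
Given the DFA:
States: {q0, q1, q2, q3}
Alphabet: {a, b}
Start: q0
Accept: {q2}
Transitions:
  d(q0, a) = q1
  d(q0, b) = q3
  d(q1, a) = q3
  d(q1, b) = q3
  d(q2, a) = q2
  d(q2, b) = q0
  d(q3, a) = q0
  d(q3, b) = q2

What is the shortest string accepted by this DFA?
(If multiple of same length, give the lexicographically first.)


BFS by string length (lex-first path to each state shown):
  len 0: q0<-""
  len 1: q1<-"a", q3<-"b"
  len 2: q0<-"ba", q2<-"bb", q3<-"aa"
Found accept state at length 2.

"bb"


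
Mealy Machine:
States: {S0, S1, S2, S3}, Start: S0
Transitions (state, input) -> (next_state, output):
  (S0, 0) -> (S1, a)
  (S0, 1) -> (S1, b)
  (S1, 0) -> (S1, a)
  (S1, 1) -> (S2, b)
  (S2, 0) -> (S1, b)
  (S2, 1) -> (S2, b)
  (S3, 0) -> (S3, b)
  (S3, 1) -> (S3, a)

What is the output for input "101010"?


Step-by-step:
  (S0, 1) -> (S1, b)
  (S1, 0) -> (S1, a)
  (S1, 1) -> (S2, b)
  (S2, 0) -> (S1, b)
  (S1, 1) -> (S2, b)
  (S2, 0) -> (S1, b)

"babbbb"


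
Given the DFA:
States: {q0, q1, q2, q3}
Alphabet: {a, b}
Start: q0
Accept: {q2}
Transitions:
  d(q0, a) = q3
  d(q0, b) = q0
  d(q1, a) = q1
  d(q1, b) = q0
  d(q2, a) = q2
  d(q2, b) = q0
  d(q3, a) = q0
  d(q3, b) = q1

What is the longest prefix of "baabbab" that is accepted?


Run the DFA, marking each prefix where the state is accepting:
  "" -> q0 [reject]
  "b" -> q0 [reject]
  "ba" -> q3 [reject]
  "baa" -> q0 [reject]
  "baab" -> q0 [reject]
  "baabb" -> q0 [reject]
  "baabba" -> q3 [reject]
  "baabbab" -> q1 [reject]

No prefix is accepted


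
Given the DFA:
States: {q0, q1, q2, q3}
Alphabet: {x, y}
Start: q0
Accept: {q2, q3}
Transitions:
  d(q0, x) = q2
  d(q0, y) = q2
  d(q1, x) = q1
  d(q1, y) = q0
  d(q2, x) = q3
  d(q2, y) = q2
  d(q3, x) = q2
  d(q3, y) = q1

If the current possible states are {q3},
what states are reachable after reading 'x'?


Apply transition on 'x' from each current state:
  d(q3, x) = q2

{q2}


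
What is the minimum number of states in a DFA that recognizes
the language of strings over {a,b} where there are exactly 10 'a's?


States: count = 0, 1, ..., 10 (that's 11 states), plus a dead state for count > 10.
Total: 11 + 1 = 12. Accept = count-10 state.

12


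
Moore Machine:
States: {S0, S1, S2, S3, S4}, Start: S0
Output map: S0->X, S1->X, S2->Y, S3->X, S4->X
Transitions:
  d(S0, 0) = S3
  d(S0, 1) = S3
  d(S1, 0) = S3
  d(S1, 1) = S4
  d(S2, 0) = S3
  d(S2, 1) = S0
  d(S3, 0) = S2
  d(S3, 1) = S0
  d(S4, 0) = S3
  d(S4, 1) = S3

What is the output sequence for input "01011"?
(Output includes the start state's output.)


Start: S0 (output X)
  --0--> S3 (output X)
  --1--> S0 (output X)
  --0--> S3 (output X)
  --1--> S0 (output X)
  --1--> S3 (output X)

"XXXXXX"


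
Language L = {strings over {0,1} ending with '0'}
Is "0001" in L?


last symbol = '1'

No, "0001" is not in L


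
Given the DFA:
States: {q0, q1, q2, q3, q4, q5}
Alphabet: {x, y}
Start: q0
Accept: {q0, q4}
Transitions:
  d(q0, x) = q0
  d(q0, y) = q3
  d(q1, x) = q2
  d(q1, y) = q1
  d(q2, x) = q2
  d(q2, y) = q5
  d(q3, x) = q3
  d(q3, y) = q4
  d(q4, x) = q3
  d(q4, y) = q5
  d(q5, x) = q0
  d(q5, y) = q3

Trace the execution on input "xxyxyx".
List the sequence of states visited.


Input: xxyxyx
d(q0, x) = q0
d(q0, x) = q0
d(q0, y) = q3
d(q3, x) = q3
d(q3, y) = q4
d(q4, x) = q3


q0 -> q0 -> q0 -> q3 -> q3 -> q4 -> q3


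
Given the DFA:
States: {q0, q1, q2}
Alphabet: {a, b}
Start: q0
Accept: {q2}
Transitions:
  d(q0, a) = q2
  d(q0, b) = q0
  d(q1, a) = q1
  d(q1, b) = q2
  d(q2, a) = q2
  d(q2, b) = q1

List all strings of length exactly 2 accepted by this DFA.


All strings of length 2: 4 total
Accepted: 2

"aa", "ba"


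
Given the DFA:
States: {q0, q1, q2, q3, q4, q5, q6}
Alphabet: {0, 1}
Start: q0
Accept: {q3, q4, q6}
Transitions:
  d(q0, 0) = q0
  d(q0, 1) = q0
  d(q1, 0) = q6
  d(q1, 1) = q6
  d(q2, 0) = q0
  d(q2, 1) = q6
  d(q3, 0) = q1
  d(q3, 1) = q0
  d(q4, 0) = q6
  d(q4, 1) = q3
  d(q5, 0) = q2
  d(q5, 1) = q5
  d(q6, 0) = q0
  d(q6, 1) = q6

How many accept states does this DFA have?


Accept states listed: {q3, q4, q6}
Counting: q3(1) q4(2) q6(3)

3


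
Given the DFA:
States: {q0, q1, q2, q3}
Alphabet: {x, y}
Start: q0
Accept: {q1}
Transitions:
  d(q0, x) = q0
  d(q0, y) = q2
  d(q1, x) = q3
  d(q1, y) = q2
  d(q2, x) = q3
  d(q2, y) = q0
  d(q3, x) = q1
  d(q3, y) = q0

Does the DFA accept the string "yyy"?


Trace: q0 -> q2 -> q0 -> q2
Final state: q2
Accept states: {q1}

No, rejected (final state q2 is not an accept state)


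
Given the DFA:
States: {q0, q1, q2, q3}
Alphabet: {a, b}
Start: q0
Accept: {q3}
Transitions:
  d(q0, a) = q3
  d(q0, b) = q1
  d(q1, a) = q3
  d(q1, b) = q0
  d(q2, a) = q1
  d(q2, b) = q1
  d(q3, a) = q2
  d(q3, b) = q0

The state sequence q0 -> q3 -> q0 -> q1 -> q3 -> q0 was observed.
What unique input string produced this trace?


Trace back each transition to find the symbol:
  q0 --[a]--> q3
  q3 --[b]--> q0
  q0 --[b]--> q1
  q1 --[a]--> q3
  q3 --[b]--> q0

"abbab"


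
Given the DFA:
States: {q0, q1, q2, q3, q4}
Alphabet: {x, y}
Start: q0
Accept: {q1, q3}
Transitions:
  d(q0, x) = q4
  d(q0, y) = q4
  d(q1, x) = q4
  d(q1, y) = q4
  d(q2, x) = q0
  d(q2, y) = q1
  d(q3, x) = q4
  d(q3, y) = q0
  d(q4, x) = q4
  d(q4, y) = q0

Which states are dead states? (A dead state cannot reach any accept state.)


Forward reachability from each state:
  q0 -> reaches {q0, q4}, no accept state (dead)
  q1 -> reaches accept state q1 (live)
  q2 -> reaches accept state q1 (live)
  q3 -> reaches accept state q3 (live)
  q4 -> reaches {q0, q4}, no accept state (dead)

{q0, q4}


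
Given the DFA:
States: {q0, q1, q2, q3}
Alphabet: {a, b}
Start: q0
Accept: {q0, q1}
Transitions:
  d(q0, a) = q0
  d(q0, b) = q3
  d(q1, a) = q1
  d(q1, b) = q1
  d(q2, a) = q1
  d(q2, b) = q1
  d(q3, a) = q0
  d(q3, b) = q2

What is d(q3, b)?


Looking up transition d(q3, b)

q2


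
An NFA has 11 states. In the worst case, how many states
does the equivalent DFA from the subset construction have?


Subset construction: one DFA state per subset of NFA states.
2^11 = 2048

2048


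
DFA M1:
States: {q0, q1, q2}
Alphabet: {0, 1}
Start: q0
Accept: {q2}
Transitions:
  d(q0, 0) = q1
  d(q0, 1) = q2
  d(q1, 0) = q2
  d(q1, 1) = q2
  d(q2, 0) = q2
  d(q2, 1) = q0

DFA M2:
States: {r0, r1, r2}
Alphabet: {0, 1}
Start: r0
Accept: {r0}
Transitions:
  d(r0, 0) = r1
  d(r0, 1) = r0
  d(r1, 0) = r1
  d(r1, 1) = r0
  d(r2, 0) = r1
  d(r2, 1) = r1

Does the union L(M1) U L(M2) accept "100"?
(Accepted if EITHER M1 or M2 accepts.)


M1: final=q2 accepted=True
M2: final=r1 accepted=False

Yes, union accepts


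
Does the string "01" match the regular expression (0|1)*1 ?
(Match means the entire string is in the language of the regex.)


|string| = 2; first = '0'; last = '1'

Yes, "01" matches (0|1)*1


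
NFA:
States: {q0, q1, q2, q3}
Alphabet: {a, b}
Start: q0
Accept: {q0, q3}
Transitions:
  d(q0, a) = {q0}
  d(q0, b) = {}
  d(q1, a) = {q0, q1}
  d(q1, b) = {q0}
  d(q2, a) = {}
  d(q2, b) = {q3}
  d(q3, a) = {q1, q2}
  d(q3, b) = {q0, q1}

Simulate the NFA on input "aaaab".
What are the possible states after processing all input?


Start: {q0}
  --a--> {q0}
  --a--> {q0}
  --a--> {q0}
  --a--> {q0}
  --b--> {}

{} (empty set, no valid transitions)


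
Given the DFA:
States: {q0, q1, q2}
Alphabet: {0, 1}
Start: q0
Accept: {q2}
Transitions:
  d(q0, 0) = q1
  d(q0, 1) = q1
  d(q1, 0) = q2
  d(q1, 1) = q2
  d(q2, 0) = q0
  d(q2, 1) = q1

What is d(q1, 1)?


Looking up transition d(q1, 1)

q2


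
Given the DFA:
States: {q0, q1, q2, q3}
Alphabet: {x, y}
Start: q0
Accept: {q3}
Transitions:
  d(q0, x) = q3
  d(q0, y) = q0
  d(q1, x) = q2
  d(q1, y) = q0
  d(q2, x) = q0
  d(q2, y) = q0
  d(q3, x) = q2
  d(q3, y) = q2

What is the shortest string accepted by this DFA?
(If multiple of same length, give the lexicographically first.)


BFS by string length (lex-first path to each state shown):
  len 0: q0<-""
  len 1: q0<-"y", q3<-"x"
Found accept state at length 1.

"x"


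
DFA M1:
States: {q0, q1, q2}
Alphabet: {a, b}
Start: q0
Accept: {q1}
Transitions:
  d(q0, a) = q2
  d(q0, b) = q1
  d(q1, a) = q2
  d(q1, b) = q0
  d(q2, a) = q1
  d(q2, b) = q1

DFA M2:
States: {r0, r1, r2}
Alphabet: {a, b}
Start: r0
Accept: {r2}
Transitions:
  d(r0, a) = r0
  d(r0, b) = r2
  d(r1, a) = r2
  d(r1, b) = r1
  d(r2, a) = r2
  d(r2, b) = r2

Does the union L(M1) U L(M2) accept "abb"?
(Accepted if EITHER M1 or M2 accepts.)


M1: final=q0 accepted=False
M2: final=r2 accepted=True

Yes, union accepts


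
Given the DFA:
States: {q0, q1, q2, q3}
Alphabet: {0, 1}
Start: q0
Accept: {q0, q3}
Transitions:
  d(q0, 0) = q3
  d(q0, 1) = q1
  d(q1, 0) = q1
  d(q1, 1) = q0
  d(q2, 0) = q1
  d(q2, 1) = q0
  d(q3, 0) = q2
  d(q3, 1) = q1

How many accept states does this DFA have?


Accept states listed: {q0, q3}
Counting: q0(1) q3(2)

2


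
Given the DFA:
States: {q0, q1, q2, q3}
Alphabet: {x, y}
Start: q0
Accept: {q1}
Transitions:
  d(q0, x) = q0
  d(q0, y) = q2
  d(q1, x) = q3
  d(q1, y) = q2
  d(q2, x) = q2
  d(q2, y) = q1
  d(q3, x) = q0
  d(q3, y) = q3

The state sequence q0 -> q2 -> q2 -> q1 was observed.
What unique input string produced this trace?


Trace back each transition to find the symbol:
  q0 --[y]--> q2
  q2 --[x]--> q2
  q2 --[y]--> q1

"yxy"


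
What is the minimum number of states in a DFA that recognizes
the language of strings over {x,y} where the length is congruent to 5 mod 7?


States track (length) mod 7.
Need 7 states: one per remainder 0..6; accept = remainder 5.

7


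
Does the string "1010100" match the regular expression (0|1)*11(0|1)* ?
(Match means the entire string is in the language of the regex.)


|string| = 7; first = '1'; last = '0'

No, "1010100" does not match (0|1)*11(0|1)*


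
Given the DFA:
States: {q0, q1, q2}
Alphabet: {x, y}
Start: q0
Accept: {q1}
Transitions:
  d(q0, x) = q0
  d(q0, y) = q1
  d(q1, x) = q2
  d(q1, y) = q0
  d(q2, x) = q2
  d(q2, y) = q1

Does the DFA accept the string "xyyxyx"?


Trace: q0 -> q0 -> q1 -> q0 -> q0 -> q1 -> q2
Final state: q2
Accept states: {q1}

No, rejected (final state q2 is not an accept state)


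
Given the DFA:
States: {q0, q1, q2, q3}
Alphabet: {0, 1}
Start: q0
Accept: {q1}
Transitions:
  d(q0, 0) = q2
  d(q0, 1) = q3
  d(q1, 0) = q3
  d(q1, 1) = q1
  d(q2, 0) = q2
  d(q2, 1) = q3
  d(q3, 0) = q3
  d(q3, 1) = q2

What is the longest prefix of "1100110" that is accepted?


Run the DFA, marking each prefix where the state is accepting:
  "" -> q0 [reject]
  "1" -> q3 [reject]
  "11" -> q2 [reject]
  "110" -> q2 [reject]
  "1100" -> q2 [reject]
  "11001" -> q3 [reject]
  "110011" -> q2 [reject]
  "1100110" -> q2 [reject]

No prefix is accepted


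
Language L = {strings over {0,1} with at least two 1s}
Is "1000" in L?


count('1') = 1

No, "1000" is not in L


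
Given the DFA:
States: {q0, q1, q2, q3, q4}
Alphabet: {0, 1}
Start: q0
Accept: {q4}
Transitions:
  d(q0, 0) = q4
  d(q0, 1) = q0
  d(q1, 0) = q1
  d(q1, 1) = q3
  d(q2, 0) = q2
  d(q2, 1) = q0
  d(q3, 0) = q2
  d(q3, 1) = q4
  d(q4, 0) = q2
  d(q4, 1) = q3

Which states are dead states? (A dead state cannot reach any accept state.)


Forward reachability from each state:
  q0 -> reaches accept state q4 (live)
  q1 -> reaches accept state q4 (live)
  q2 -> reaches accept state q4 (live)
  q3 -> reaches accept state q4 (live)
  q4 -> reaches accept state q4 (live)

None (all states can reach an accept state)


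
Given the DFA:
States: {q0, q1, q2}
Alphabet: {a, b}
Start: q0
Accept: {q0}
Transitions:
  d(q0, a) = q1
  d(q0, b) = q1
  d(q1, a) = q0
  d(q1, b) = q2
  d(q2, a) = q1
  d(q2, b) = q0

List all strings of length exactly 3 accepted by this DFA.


All strings of length 3: 8 total
Accepted: 2

"abb", "bbb"


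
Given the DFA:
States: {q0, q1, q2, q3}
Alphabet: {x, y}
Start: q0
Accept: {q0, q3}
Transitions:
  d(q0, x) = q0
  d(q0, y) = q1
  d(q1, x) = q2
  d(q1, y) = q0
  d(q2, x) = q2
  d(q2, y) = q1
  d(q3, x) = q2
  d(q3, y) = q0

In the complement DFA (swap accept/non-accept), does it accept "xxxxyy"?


Trace: q0 -> q0 -> q0 -> q0 -> q0 -> q1 -> q0
Final: q0
Original accept: {q0, q3}
Complement: q0 is in original accept

No, complement rejects (original accepts)


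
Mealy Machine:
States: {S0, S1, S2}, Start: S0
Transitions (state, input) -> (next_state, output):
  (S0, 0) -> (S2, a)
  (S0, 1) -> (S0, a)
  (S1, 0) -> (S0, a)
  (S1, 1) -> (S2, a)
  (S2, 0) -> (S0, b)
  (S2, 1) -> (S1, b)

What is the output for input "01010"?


Step-by-step:
  (S0, 0) -> (S2, a)
  (S2, 1) -> (S1, b)
  (S1, 0) -> (S0, a)
  (S0, 1) -> (S0, a)
  (S0, 0) -> (S2, a)

"abaaa"


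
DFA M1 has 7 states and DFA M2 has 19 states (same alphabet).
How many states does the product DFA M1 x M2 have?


Product construction pairs every M1 state with every M2 state.
7 * 19 = 133

133


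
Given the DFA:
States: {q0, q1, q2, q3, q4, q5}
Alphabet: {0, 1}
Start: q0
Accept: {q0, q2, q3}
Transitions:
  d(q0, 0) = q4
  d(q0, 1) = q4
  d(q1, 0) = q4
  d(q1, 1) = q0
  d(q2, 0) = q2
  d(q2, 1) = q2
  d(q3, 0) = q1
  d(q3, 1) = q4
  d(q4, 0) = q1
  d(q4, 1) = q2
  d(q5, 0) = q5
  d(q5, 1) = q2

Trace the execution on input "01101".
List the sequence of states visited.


Input: 01101
d(q0, 0) = q4
d(q4, 1) = q2
d(q2, 1) = q2
d(q2, 0) = q2
d(q2, 1) = q2


q0 -> q4 -> q2 -> q2 -> q2 -> q2


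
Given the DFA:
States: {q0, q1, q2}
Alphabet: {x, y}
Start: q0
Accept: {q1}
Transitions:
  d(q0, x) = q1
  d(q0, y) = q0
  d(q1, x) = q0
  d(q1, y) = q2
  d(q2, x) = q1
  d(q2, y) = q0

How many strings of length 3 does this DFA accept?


Enumerating all length-3 strings:
  "xxx" -> q1 [accept]
  "xxy" -> q0 [reject]
  "xyx" -> q1 [accept]
  "xyy" -> q0 [reject]
  "yxx" -> q0 [reject]
  "yxy" -> q2 [reject]
  "yyx" -> q1 [accept]
  "yyy" -> q0 [reject]

3 out of 8


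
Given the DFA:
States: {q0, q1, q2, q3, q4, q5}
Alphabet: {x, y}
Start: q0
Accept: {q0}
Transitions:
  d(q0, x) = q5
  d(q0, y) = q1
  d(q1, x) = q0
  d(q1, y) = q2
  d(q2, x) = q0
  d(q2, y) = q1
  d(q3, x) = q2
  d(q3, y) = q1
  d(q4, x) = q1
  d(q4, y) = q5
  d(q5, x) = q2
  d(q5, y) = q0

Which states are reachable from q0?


BFS from q0:
  layer 0: {q0}
  layer 1: {q1, q5}
  layer 2: {q2}

{q0, q1, q2, q5}


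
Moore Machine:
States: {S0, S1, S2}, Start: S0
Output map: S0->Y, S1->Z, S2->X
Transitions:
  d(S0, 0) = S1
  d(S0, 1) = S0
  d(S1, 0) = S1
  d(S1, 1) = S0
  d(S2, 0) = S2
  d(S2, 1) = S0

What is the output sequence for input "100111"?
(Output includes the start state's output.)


Start: S0 (output Y)
  --1--> S0 (output Y)
  --0--> S1 (output Z)
  --0--> S1 (output Z)
  --1--> S0 (output Y)
  --1--> S0 (output Y)
  --1--> S0 (output Y)

"YYZZYYY"


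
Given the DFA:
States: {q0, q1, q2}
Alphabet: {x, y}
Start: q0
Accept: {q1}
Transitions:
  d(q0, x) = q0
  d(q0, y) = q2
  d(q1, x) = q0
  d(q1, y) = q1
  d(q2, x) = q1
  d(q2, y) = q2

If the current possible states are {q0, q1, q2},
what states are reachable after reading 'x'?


Apply transition on 'x' from each current state:
  d(q0, x) = q0
  d(q1, x) = q0
  d(q2, x) = q1

{q0, q1}


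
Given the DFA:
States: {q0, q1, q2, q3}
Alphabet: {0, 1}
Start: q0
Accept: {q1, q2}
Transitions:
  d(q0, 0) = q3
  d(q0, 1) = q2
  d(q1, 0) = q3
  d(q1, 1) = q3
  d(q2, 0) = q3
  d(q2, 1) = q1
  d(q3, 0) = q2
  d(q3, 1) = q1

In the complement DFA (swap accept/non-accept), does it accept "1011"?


Trace: q0 -> q2 -> q3 -> q1 -> q3
Final: q3
Original accept: {q1, q2}
Complement: q3 is not in original accept

Yes, complement accepts (original rejects)


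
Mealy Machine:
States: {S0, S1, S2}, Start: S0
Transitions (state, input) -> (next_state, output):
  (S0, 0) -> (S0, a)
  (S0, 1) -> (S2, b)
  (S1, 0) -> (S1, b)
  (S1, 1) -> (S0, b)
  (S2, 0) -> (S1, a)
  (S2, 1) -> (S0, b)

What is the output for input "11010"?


Step-by-step:
  (S0, 1) -> (S2, b)
  (S2, 1) -> (S0, b)
  (S0, 0) -> (S0, a)
  (S0, 1) -> (S2, b)
  (S2, 0) -> (S1, a)

"bbaba"


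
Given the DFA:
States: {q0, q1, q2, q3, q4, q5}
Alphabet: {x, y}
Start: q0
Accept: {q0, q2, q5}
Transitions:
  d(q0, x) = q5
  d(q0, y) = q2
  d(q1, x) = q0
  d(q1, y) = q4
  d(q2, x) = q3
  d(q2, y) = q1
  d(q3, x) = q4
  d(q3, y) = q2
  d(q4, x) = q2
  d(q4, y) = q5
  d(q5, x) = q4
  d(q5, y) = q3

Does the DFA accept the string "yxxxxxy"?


Trace: q0 -> q2 -> q3 -> q4 -> q2 -> q3 -> q4 -> q5
Final state: q5
Accept states: {q0, q2, q5}

Yes, accepted (final state q5 is an accept state)


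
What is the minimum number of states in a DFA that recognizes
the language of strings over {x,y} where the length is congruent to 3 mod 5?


States track (length) mod 5.
Need 5 states: one per remainder 0..4; accept = remainder 3.

5


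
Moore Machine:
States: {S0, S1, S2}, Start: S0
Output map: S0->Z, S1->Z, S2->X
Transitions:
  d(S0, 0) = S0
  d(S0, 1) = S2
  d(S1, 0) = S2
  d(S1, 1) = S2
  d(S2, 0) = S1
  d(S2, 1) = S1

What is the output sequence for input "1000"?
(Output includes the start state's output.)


Start: S0 (output Z)
  --1--> S2 (output X)
  --0--> S1 (output Z)
  --0--> S2 (output X)
  --0--> S1 (output Z)

"ZXZXZ"


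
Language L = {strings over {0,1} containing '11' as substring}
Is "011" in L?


'11' occurs at index 1

Yes, "011" is in L


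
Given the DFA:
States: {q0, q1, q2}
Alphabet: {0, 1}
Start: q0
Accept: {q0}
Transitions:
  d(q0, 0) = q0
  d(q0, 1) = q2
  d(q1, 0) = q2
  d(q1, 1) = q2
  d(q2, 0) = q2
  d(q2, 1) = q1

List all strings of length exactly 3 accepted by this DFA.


All strings of length 3: 8 total
Accepted: 1

"000"


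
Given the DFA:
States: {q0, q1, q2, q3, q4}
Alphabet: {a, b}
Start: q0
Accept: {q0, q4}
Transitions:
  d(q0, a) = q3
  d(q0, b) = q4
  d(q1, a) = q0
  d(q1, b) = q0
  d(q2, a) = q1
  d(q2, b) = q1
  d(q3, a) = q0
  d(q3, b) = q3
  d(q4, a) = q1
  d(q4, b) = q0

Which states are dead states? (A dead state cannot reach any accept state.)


Forward reachability from each state:
  q0 -> reaches accept state q0 (live)
  q1 -> reaches accept state q0 (live)
  q2 -> reaches accept state q0 (live)
  q3 -> reaches accept state q0 (live)
  q4 -> reaches accept state q0 (live)

None (all states can reach an accept state)


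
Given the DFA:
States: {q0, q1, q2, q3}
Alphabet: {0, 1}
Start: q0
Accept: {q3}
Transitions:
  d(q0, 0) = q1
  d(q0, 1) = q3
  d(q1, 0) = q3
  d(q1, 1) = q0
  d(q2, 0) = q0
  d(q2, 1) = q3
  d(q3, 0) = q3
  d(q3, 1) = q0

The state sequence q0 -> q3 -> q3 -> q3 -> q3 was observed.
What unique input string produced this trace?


Trace back each transition to find the symbol:
  q0 --[1]--> q3
  q3 --[0]--> q3
  q3 --[0]--> q3
  q3 --[0]--> q3

"1000"


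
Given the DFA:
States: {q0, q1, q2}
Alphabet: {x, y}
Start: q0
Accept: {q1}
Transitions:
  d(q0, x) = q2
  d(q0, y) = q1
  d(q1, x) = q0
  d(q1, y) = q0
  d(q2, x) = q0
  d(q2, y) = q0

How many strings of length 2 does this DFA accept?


Enumerating all length-2 strings:
  "xx" -> q0 [reject]
  "xy" -> q0 [reject]
  "yx" -> q0 [reject]
  "yy" -> q0 [reject]

0 out of 4


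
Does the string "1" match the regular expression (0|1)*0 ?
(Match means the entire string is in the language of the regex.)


|string| = 1; first = '1'; last = '1'

No, "1" does not match (0|1)*0


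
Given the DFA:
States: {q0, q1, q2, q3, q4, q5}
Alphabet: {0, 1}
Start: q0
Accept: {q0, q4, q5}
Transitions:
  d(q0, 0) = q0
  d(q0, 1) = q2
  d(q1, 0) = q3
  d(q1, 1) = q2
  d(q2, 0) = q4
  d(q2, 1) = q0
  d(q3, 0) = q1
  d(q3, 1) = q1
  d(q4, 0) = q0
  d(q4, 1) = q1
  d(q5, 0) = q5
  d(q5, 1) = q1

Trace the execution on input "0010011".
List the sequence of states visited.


Input: 0010011
d(q0, 0) = q0
d(q0, 0) = q0
d(q0, 1) = q2
d(q2, 0) = q4
d(q4, 0) = q0
d(q0, 1) = q2
d(q2, 1) = q0


q0 -> q0 -> q0 -> q2 -> q4 -> q0 -> q2 -> q0


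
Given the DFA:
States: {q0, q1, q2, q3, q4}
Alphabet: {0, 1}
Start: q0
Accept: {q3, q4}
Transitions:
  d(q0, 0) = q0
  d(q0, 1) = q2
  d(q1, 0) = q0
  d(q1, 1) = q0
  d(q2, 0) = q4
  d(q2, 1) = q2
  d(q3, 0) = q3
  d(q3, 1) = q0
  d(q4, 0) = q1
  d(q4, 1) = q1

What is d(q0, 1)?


Looking up transition d(q0, 1)

q2


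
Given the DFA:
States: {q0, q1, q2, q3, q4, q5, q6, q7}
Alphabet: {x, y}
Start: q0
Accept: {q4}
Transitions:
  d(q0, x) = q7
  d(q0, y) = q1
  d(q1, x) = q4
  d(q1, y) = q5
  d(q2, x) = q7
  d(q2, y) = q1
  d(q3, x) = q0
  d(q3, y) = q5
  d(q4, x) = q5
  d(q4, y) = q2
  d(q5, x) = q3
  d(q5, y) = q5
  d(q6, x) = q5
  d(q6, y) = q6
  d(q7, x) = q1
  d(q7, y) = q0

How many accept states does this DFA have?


Accept states listed: {q4}
Counting: q4(1)

1


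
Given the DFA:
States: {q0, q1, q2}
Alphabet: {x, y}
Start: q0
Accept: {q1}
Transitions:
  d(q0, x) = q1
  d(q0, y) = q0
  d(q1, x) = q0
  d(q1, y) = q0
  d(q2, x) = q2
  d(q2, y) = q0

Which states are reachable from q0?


BFS from q0:
  layer 0: {q0}
  layer 1: {q1}

{q0, q1}


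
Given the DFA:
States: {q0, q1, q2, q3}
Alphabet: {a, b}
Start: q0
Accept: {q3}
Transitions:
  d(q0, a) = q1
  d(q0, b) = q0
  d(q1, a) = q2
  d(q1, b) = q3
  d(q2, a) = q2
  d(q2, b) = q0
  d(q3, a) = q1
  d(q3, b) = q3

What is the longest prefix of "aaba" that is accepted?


Run the DFA, marking each prefix where the state is accepting:
  "" -> q0 [reject]
  "a" -> q1 [reject]
  "aa" -> q2 [reject]
  "aab" -> q0 [reject]
  "aaba" -> q1 [reject]

No prefix is accepted


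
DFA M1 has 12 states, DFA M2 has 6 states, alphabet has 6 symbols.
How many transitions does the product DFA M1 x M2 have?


Product DFA has 12 * 6 = 72 states.
Each has 6 transitions: 72 * 6 = 432

432


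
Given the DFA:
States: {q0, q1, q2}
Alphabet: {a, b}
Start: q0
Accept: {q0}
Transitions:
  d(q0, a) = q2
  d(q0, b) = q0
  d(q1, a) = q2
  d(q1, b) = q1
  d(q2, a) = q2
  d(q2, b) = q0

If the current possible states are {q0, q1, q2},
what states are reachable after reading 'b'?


Apply transition on 'b' from each current state:
  d(q0, b) = q0
  d(q1, b) = q1
  d(q2, b) = q0

{q0, q1}


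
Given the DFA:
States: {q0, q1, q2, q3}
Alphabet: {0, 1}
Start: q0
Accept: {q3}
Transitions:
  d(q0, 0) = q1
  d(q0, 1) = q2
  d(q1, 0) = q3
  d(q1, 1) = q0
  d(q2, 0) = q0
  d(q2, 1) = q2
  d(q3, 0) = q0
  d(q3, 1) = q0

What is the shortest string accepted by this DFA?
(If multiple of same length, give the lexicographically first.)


BFS by string length (lex-first path to each state shown):
  len 0: q0<-""
  len 1: q1<-"0", q2<-"1"
  len 2: q0<-"01", q2<-"11", q3<-"00"
Found accept state at length 2.

"00"


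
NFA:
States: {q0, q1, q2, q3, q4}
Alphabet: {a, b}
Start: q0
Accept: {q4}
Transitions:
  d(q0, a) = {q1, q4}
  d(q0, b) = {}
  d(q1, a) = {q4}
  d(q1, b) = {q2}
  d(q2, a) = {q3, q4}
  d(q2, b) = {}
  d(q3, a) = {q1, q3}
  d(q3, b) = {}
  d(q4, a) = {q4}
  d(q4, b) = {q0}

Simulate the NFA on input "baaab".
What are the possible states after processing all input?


Start: {q0}
  --b--> {}
  --a--> {}
  --a--> {}
  --a--> {}
  --b--> {}

{} (empty set, no valid transitions)


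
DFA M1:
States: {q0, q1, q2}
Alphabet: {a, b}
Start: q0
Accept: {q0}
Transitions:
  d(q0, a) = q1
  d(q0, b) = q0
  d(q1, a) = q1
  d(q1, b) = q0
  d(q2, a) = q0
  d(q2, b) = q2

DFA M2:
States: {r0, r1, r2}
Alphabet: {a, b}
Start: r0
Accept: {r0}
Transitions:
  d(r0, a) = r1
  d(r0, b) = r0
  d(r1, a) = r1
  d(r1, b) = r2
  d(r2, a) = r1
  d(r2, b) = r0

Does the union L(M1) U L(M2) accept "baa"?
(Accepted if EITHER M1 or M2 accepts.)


M1: final=q1 accepted=False
M2: final=r1 accepted=False

No, union rejects (neither accepts)


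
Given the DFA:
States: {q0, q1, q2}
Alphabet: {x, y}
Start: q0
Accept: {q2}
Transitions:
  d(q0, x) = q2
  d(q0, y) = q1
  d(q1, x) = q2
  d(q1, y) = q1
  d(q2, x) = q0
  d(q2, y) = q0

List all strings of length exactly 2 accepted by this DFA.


All strings of length 2: 4 total
Accepted: 1

"yx"
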